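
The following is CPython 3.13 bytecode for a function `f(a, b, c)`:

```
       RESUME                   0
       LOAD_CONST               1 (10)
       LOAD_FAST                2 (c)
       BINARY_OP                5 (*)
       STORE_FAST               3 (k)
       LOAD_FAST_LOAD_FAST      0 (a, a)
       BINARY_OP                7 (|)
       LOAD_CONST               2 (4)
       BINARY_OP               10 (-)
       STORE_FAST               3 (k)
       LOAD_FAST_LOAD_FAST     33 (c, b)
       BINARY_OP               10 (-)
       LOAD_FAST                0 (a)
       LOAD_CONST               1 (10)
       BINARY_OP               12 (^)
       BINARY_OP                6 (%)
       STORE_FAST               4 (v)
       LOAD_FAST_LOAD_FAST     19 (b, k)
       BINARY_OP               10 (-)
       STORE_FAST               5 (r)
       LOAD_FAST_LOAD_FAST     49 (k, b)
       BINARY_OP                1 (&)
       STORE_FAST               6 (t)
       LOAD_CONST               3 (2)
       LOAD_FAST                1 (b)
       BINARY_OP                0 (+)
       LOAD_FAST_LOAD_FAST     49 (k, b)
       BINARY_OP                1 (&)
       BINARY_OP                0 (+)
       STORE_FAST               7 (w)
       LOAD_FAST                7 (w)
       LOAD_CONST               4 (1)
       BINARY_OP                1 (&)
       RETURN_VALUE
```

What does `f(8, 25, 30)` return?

LOAD_CONST → push 10. Stack: [10]
LOAD_FAST c → push 30. Stack: [10, 30]
BINARY_OP * → 10 * 30 = 300. Stack: [300]
STORE_FAST k → k=300. Stack: []
LOAD_FAST_LOAD_FAST a,a → push 8,8. Stack: [8, 8]
BINARY_OP | → 8 | 8 = 8. Stack: [8]
LOAD_CONST → push 4. Stack: [8, 4]
BINARY_OP - → 8 - 4 = 4. Stack: [4]
STORE_FAST k → k=4. Stack: []
LOAD_FAST_LOAD_FAST c,b → push 30,25. Stack: [30, 25]
BINARY_OP - → 30 - 25 = 5. Stack: [5]
LOAD_FAST a → push 8. Stack: [5, 8]
LOAD_CONST → push 10. Stack: [5, 8, 10]
BINARY_OP ^ → 8 ^ 10 = 2. Stack: [5, 2]
BINARY_OP % → 5 % 2 = 1. Stack: [1]
STORE_FAST v → v=1. Stack: []
LOAD_FAST_LOAD_FAST b,k → push 25,4. Stack: [25, 4]
BINARY_OP - → 25 - 4 = 21. Stack: [21]
STORE_FAST r → r=21. Stack: []
LOAD_FAST_LOAD_FAST k,b → push 4,25. Stack: [4, 25]
BINARY_OP & → 4 & 25 = 0. Stack: [0]
STORE_FAST t → t=0. Stack: []
LOAD_CONST → push 2. Stack: [2]
LOAD_FAST b → push 25. Stack: [2, 25]
BINARY_OP + → 2 + 25 = 27. Stack: [27]
LOAD_FAST_LOAD_FAST k,b → push 4,25. Stack: [27, 4, 25]
BINARY_OP & → 4 & 25 = 0. Stack: [27, 0]
BINARY_OP + → 27 + 0 = 27. Stack: [27]
STORE_FAST w → w=27. Stack: []
LOAD_FAST w → push 27. Stack: [27]
LOAD_CONST → push 1. Stack: [27, 1]
BINARY_OP & → 27 & 1 = 1. Stack: [1]
RETURN_VALUE → return 1.

1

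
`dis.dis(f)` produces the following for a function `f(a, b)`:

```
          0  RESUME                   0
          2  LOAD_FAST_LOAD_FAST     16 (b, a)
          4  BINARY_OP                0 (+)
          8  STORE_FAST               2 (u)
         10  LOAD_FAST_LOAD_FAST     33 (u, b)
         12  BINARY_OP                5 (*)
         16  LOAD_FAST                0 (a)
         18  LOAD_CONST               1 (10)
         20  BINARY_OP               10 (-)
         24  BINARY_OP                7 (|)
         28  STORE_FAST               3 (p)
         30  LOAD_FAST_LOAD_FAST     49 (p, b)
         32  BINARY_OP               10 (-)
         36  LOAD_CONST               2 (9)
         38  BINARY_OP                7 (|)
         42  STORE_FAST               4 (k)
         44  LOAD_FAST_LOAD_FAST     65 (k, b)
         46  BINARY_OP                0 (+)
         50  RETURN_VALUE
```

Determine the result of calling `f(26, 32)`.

LOAD_FAST_LOAD_FAST b,a → push 32,26. Stack: [32, 26]
BINARY_OP + → 32 + 26 = 58. Stack: [58]
STORE_FAST u → u=58. Stack: []
LOAD_FAST_LOAD_FAST u,b → push 58,32. Stack: [58, 32]
BINARY_OP * → 58 * 32 = 1856. Stack: [1856]
LOAD_FAST a → push 26. Stack: [1856, 26]
LOAD_CONST → push 10. Stack: [1856, 26, 10]
BINARY_OP - → 26 - 10 = 16. Stack: [1856, 16]
BINARY_OP | → 1856 | 16 = 1872. Stack: [1872]
STORE_FAST p → p=1872. Stack: []
LOAD_FAST_LOAD_FAST p,b → push 1872,32. Stack: [1872, 32]
BINARY_OP - → 1872 - 32 = 1840. Stack: [1840]
LOAD_CONST → push 9. Stack: [1840, 9]
BINARY_OP | → 1840 | 9 = 1849. Stack: [1849]
STORE_FAST k → k=1849. Stack: []
LOAD_FAST_LOAD_FAST k,b → push 1849,32. Stack: [1849, 32]
BINARY_OP + → 1849 + 32 = 1881. Stack: [1881]
RETURN_VALUE → return 1881.

1881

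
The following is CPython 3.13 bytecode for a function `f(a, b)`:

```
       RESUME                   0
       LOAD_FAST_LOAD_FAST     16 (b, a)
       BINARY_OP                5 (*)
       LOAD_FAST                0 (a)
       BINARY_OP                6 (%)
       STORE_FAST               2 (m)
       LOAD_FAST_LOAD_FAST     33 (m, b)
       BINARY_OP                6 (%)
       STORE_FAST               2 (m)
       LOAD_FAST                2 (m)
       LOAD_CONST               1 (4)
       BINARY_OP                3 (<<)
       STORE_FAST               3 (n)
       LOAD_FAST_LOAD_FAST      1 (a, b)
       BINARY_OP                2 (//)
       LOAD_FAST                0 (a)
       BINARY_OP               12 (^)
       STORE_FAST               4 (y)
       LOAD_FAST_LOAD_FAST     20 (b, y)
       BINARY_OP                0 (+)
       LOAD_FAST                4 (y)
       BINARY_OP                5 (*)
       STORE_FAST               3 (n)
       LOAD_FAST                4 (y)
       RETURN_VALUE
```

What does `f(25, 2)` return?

21

LOAD_FAST_LOAD_FAST b,a → push 2,25. Stack: [2, 25]
BINARY_OP * → 2 * 25 = 50. Stack: [50]
LOAD_FAST a → push 25. Stack: [50, 25]
BINARY_OP % → 50 % 25 = 0. Stack: [0]
STORE_FAST m → m=0. Stack: []
LOAD_FAST_LOAD_FAST m,b → push 0,2. Stack: [0, 2]
BINARY_OP % → 0 % 2 = 0. Stack: [0]
STORE_FAST m → m=0. Stack: []
LOAD_FAST m → push 0. Stack: [0]
LOAD_CONST → push 4. Stack: [0, 4]
BINARY_OP << → 0 << 4 = 0. Stack: [0]
STORE_FAST n → n=0. Stack: []
LOAD_FAST_LOAD_FAST a,b → push 25,2. Stack: [25, 2]
BINARY_OP // → 25 // 2 = 12. Stack: [12]
LOAD_FAST a → push 25. Stack: [12, 25]
BINARY_OP ^ → 12 ^ 25 = 21. Stack: [21]
STORE_FAST y → y=21. Stack: []
LOAD_FAST_LOAD_FAST b,y → push 2,21. Stack: [2, 21]
BINARY_OP + → 2 + 21 = 23. Stack: [23]
LOAD_FAST y → push 21. Stack: [23, 21]
BINARY_OP * → 23 * 21 = 483. Stack: [483]
STORE_FAST n → n=483. Stack: []
LOAD_FAST y → push 21. Stack: [21]
RETURN_VALUE → return 21.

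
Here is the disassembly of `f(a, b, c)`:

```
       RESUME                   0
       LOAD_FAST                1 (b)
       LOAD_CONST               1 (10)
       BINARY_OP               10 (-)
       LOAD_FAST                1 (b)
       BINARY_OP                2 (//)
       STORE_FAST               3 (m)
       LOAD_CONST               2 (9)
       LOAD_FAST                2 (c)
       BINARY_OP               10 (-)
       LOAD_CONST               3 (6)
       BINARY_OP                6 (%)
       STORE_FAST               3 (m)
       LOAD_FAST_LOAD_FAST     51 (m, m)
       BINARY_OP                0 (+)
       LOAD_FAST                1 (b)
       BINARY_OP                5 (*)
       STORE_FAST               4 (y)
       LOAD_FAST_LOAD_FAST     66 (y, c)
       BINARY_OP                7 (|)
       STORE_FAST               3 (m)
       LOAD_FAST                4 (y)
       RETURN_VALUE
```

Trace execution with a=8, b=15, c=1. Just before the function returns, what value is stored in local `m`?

LOAD_FAST b → push 15. Stack: [15]
LOAD_CONST → push 10. Stack: [15, 10]
BINARY_OP - → 15 - 10 = 5. Stack: [5]
LOAD_FAST b → push 15. Stack: [5, 15]
BINARY_OP // → 5 // 15 = 0. Stack: [0]
STORE_FAST m → m=0. Stack: []
LOAD_CONST → push 9. Stack: [9]
LOAD_FAST c → push 1. Stack: [9, 1]
BINARY_OP - → 9 - 1 = 8. Stack: [8]
LOAD_CONST → push 6. Stack: [8, 6]
BINARY_OP % → 8 % 6 = 2. Stack: [2]
STORE_FAST m → m=2. Stack: []
LOAD_FAST_LOAD_FAST m,m → push 2,2. Stack: [2, 2]
BINARY_OP + → 2 + 2 = 4. Stack: [4]
LOAD_FAST b → push 15. Stack: [4, 15]
BINARY_OP * → 4 * 15 = 60. Stack: [60]
STORE_FAST y → y=60. Stack: []
LOAD_FAST_LOAD_FAST y,c → push 60,1. Stack: [60, 1]
BINARY_OP | → 60 | 1 = 61. Stack: [61]
STORE_FAST m → m=61. Stack: []
LOAD_FAST y → push 60. Stack: [60]
RETURN_VALUE → return 60.

61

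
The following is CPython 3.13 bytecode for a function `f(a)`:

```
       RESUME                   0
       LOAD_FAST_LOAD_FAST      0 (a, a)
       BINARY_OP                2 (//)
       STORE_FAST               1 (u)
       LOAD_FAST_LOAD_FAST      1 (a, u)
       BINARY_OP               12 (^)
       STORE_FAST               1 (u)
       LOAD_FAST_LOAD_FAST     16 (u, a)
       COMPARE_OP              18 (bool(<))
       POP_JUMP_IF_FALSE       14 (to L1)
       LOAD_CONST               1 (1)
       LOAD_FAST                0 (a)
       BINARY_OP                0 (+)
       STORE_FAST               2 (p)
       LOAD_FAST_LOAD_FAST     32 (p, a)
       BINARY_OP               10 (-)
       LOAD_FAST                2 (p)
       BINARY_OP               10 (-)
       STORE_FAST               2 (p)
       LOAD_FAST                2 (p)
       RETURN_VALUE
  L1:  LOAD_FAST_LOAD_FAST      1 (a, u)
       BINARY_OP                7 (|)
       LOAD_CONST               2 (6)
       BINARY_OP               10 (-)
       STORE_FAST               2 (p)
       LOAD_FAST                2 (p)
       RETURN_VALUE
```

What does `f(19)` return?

LOAD_FAST_LOAD_FAST a,a → push 19,19. Stack: [19, 19]
BINARY_OP // → 19 // 19 = 1. Stack: [1]
STORE_FAST u → u=1. Stack: []
LOAD_FAST_LOAD_FAST a,u → push 19,1. Stack: [19, 1]
BINARY_OP ^ → 19 ^ 1 = 18. Stack: [18]
STORE_FAST u → u=18. Stack: []
LOAD_FAST_LOAD_FAST u,a → push 18,19. Stack: [18, 19]
COMPARE_OP bool(<) → 18 vs 19 = True. Stack: [True]
POP_JUMP_IF_FALSE → pop True; no jump. Stack: []
LOAD_CONST → push 1. Stack: [1]
LOAD_FAST a → push 19. Stack: [1, 19]
BINARY_OP + → 1 + 19 = 20. Stack: [20]
STORE_FAST p → p=20. Stack: []
LOAD_FAST_LOAD_FAST p,a → push 20,19. Stack: [20, 19]
BINARY_OP - → 20 - 19 = 1. Stack: [1]
LOAD_FAST p → push 20. Stack: [1, 20]
BINARY_OP - → 1 - 20 = -19. Stack: [-19]
STORE_FAST p → p=-19. Stack: []
LOAD_FAST p → push -19. Stack: [-19]
RETURN_VALUE → return -19.

-19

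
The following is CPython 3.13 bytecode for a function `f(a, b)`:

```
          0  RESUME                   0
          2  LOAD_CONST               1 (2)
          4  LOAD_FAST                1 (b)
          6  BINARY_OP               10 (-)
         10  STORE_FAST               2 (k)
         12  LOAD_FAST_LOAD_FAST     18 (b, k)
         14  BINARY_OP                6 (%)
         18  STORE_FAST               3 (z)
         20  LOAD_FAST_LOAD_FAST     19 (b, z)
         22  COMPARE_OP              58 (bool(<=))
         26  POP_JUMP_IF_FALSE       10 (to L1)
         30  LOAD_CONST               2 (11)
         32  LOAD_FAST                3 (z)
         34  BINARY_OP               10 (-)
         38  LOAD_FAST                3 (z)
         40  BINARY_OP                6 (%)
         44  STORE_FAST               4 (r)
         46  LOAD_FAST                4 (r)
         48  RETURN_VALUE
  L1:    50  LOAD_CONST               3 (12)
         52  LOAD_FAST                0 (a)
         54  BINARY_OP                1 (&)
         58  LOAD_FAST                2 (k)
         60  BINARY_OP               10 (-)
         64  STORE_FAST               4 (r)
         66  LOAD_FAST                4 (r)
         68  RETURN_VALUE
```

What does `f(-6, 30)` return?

LOAD_CONST → push 2. Stack: [2]
LOAD_FAST b → push 30. Stack: [2, 30]
BINARY_OP - → 2 - 30 = -28. Stack: [-28]
STORE_FAST k → k=-28. Stack: []
LOAD_FAST_LOAD_FAST b,k → push 30,-28. Stack: [30, -28]
BINARY_OP % → 30 % -28 = -26. Stack: [-26]
STORE_FAST z → z=-26. Stack: []
LOAD_FAST_LOAD_FAST b,z → push 30,-26. Stack: [30, -26]
COMPARE_OP bool(<=) → 30 vs -26 = False. Stack: [False]
POP_JUMP_IF_FALSE → pop False; jump. Stack: []
LOAD_CONST → push 12. Stack: [12]
LOAD_FAST a → push -6. Stack: [12, -6]
BINARY_OP & → 12 & -6 = 8. Stack: [8]
LOAD_FAST k → push -28. Stack: [8, -28]
BINARY_OP - → 8 - -28 = 36. Stack: [36]
STORE_FAST r → r=36. Stack: []
LOAD_FAST r → push 36. Stack: [36]
RETURN_VALUE → return 36.

36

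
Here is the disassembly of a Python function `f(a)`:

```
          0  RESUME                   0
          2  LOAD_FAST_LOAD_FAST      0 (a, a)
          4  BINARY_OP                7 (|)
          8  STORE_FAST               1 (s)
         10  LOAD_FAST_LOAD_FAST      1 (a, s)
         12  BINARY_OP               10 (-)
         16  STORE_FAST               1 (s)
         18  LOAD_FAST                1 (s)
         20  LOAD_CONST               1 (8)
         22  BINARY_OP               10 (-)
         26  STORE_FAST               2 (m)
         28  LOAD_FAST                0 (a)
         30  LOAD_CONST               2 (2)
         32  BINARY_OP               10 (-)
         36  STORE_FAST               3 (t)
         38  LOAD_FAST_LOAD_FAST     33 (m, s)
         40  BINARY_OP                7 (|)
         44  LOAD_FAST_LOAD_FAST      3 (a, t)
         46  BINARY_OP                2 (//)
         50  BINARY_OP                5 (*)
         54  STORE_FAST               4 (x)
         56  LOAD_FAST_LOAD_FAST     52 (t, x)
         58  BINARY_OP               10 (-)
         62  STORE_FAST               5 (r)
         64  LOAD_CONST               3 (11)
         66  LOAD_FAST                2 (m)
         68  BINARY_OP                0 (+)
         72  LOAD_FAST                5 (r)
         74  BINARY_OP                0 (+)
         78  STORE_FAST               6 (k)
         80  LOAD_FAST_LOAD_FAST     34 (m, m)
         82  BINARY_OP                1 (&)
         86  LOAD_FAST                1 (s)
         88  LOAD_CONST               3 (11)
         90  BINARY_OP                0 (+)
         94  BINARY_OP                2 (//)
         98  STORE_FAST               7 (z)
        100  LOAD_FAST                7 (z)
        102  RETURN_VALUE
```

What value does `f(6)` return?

LOAD_FAST_LOAD_FAST a,a → push 6,6. Stack: [6, 6]
BINARY_OP | → 6 | 6 = 6. Stack: [6]
STORE_FAST s → s=6. Stack: []
LOAD_FAST_LOAD_FAST a,s → push 6,6. Stack: [6, 6]
BINARY_OP - → 6 - 6 = 0. Stack: [0]
STORE_FAST s → s=0. Stack: []
LOAD_FAST s → push 0. Stack: [0]
LOAD_CONST → push 8. Stack: [0, 8]
BINARY_OP - → 0 - 8 = -8. Stack: [-8]
STORE_FAST m → m=-8. Stack: []
LOAD_FAST a → push 6. Stack: [6]
LOAD_CONST → push 2. Stack: [6, 2]
BINARY_OP - → 6 - 2 = 4. Stack: [4]
STORE_FAST t → t=4. Stack: []
LOAD_FAST_LOAD_FAST m,s → push -8,0. Stack: [-8, 0]
BINARY_OP | → -8 | 0 = -8. Stack: [-8]
LOAD_FAST_LOAD_FAST a,t → push 6,4. Stack: [-8, 6, 4]
BINARY_OP // → 6 // 4 = 1. Stack: [-8, 1]
BINARY_OP * → -8 * 1 = -8. Stack: [-8]
STORE_FAST x → x=-8. Stack: []
LOAD_FAST_LOAD_FAST t,x → push 4,-8. Stack: [4, -8]
BINARY_OP - → 4 - -8 = 12. Stack: [12]
STORE_FAST r → r=12. Stack: []
LOAD_CONST → push 11. Stack: [11]
LOAD_FAST m → push -8. Stack: [11, -8]
BINARY_OP + → 11 + -8 = 3. Stack: [3]
LOAD_FAST r → push 12. Stack: [3, 12]
BINARY_OP + → 3 + 12 = 15. Stack: [15]
STORE_FAST k → k=15. Stack: []
LOAD_FAST_LOAD_FAST m,m → push -8,-8. Stack: [-8, -8]
BINARY_OP & → -8 & -8 = -8. Stack: [-8]
LOAD_FAST s → push 0. Stack: [-8, 0]
LOAD_CONST → push 11. Stack: [-8, 0, 11]
BINARY_OP + → 0 + 11 = 11. Stack: [-8, 11]
BINARY_OP // → -8 // 11 = -1. Stack: [-1]
STORE_FAST z → z=-1. Stack: []
LOAD_FAST z → push -1. Stack: [-1]
RETURN_VALUE → return -1.

-1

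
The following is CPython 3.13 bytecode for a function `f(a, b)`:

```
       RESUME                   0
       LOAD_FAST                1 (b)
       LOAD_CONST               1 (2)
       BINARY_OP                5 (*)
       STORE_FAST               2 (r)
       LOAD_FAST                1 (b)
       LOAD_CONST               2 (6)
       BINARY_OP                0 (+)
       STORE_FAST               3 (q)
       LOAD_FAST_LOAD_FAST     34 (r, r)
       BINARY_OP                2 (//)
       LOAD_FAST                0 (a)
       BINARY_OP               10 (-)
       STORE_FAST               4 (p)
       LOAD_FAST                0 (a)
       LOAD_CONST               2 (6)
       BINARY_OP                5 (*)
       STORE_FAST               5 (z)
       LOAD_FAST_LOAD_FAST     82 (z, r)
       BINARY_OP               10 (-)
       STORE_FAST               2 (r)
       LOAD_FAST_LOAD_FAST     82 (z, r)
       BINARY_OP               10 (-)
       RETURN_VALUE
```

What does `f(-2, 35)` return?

70

LOAD_FAST b → push 35. Stack: [35]
LOAD_CONST → push 2. Stack: [35, 2]
BINARY_OP * → 35 * 2 = 70. Stack: [70]
STORE_FAST r → r=70. Stack: []
LOAD_FAST b → push 35. Stack: [35]
LOAD_CONST → push 6. Stack: [35, 6]
BINARY_OP + → 35 + 6 = 41. Stack: [41]
STORE_FAST q → q=41. Stack: []
LOAD_FAST_LOAD_FAST r,r → push 70,70. Stack: [70, 70]
BINARY_OP // → 70 // 70 = 1. Stack: [1]
LOAD_FAST a → push -2. Stack: [1, -2]
BINARY_OP - → 1 - -2 = 3. Stack: [3]
STORE_FAST p → p=3. Stack: []
LOAD_FAST a → push -2. Stack: [-2]
LOAD_CONST → push 6. Stack: [-2, 6]
BINARY_OP * → -2 * 6 = -12. Stack: [-12]
STORE_FAST z → z=-12. Stack: []
LOAD_FAST_LOAD_FAST z,r → push -12,70. Stack: [-12, 70]
BINARY_OP - → -12 - 70 = -82. Stack: [-82]
STORE_FAST r → r=-82. Stack: []
LOAD_FAST_LOAD_FAST z,r → push -12,-82. Stack: [-12, -82]
BINARY_OP - → -12 - -82 = 70. Stack: [70]
RETURN_VALUE → return 70.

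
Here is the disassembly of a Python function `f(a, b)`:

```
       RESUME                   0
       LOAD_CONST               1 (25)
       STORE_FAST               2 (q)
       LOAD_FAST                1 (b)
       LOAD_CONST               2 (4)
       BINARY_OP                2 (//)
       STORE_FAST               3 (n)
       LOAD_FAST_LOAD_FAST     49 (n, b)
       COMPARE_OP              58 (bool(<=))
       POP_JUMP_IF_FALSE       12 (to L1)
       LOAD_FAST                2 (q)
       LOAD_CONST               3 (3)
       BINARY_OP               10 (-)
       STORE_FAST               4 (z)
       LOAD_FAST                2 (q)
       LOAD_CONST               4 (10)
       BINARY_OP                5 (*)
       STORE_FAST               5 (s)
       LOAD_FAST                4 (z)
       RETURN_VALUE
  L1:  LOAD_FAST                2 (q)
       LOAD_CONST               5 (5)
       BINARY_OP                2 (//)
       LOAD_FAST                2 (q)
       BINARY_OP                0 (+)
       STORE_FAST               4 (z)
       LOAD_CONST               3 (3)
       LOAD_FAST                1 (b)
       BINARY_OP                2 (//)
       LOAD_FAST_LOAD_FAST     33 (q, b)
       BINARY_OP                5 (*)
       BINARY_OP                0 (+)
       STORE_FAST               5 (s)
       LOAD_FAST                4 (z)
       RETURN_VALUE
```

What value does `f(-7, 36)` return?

LOAD_CONST → push 25. Stack: [25]
STORE_FAST q → q=25. Stack: []
LOAD_FAST b → push 36. Stack: [36]
LOAD_CONST → push 4. Stack: [36, 4]
BINARY_OP // → 36 // 4 = 9. Stack: [9]
STORE_FAST n → n=9. Stack: []
LOAD_FAST_LOAD_FAST n,b → push 9,36. Stack: [9, 36]
COMPARE_OP bool(<=) → 9 vs 36 = True. Stack: [True]
POP_JUMP_IF_FALSE → pop True; no jump. Stack: []
LOAD_FAST q → push 25. Stack: [25]
LOAD_CONST → push 3. Stack: [25, 3]
BINARY_OP - → 25 - 3 = 22. Stack: [22]
STORE_FAST z → z=22. Stack: []
LOAD_FAST q → push 25. Stack: [25]
LOAD_CONST → push 10. Stack: [25, 10]
BINARY_OP * → 25 * 10 = 250. Stack: [250]
STORE_FAST s → s=250. Stack: []
LOAD_FAST z → push 22. Stack: [22]
RETURN_VALUE → return 22.

22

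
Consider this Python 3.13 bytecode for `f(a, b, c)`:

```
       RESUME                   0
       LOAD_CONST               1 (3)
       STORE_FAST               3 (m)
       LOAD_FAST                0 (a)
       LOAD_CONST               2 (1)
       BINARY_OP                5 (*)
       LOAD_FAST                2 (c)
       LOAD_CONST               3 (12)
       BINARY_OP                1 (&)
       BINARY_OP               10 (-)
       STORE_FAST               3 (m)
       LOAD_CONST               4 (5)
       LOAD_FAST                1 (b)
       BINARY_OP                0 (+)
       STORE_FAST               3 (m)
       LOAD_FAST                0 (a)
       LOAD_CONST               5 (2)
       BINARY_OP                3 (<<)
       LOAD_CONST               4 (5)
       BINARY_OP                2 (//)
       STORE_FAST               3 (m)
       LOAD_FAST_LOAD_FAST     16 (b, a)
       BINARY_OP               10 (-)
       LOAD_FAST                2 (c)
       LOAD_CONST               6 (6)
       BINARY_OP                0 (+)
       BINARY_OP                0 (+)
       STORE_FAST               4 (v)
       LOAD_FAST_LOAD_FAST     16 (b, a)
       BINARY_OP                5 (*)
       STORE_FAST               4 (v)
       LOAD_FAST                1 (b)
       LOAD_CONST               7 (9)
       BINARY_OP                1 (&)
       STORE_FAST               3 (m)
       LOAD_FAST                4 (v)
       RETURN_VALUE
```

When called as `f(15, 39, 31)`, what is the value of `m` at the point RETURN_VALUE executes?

1

LOAD_CONST → push 3. Stack: [3]
STORE_FAST m → m=3. Stack: []
LOAD_FAST a → push 15. Stack: [15]
LOAD_CONST → push 1. Stack: [15, 1]
BINARY_OP * → 15 * 1 = 15. Stack: [15]
LOAD_FAST c → push 31. Stack: [15, 31]
LOAD_CONST → push 12. Stack: [15, 31, 12]
BINARY_OP & → 31 & 12 = 12. Stack: [15, 12]
BINARY_OP - → 15 - 12 = 3. Stack: [3]
STORE_FAST m → m=3. Stack: []
LOAD_CONST → push 5. Stack: [5]
LOAD_FAST b → push 39. Stack: [5, 39]
BINARY_OP + → 5 + 39 = 44. Stack: [44]
STORE_FAST m → m=44. Stack: []
LOAD_FAST a → push 15. Stack: [15]
LOAD_CONST → push 2. Stack: [15, 2]
BINARY_OP << → 15 << 2 = 60. Stack: [60]
LOAD_CONST → push 5. Stack: [60, 5]
BINARY_OP // → 60 // 5 = 12. Stack: [12]
STORE_FAST m → m=12. Stack: []
LOAD_FAST_LOAD_FAST b,a → push 39,15. Stack: [39, 15]
BINARY_OP - → 39 - 15 = 24. Stack: [24]
LOAD_FAST c → push 31. Stack: [24, 31]
LOAD_CONST → push 6. Stack: [24, 31, 6]
BINARY_OP + → 31 + 6 = 37. Stack: [24, 37]
BINARY_OP + → 24 + 37 = 61. Stack: [61]
STORE_FAST v → v=61. Stack: []
LOAD_FAST_LOAD_FAST b,a → push 39,15. Stack: [39, 15]
BINARY_OP * → 39 * 15 = 585. Stack: [585]
STORE_FAST v → v=585. Stack: []
LOAD_FAST b → push 39. Stack: [39]
LOAD_CONST → push 9. Stack: [39, 9]
BINARY_OP & → 39 & 9 = 1. Stack: [1]
STORE_FAST m → m=1. Stack: []
LOAD_FAST v → push 585. Stack: [585]
RETURN_VALUE → return 585.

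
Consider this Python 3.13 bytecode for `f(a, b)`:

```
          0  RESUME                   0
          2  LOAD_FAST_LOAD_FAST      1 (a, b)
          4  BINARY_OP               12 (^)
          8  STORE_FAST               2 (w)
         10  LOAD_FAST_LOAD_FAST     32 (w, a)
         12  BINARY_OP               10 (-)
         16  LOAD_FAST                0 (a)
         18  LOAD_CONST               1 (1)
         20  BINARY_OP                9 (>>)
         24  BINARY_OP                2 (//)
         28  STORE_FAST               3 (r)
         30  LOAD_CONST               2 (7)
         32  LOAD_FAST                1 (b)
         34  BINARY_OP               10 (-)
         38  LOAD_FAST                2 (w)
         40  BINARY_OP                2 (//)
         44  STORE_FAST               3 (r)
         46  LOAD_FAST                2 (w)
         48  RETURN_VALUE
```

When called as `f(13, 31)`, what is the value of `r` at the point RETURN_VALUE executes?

-2

LOAD_FAST_LOAD_FAST a,b → push 13,31. Stack: [13, 31]
BINARY_OP ^ → 13 ^ 31 = 18. Stack: [18]
STORE_FAST w → w=18. Stack: []
LOAD_FAST_LOAD_FAST w,a → push 18,13. Stack: [18, 13]
BINARY_OP - → 18 - 13 = 5. Stack: [5]
LOAD_FAST a → push 13. Stack: [5, 13]
LOAD_CONST → push 1. Stack: [5, 13, 1]
BINARY_OP >> → 13 >> 1 = 6. Stack: [5, 6]
BINARY_OP // → 5 // 6 = 0. Stack: [0]
STORE_FAST r → r=0. Stack: []
LOAD_CONST → push 7. Stack: [7]
LOAD_FAST b → push 31. Stack: [7, 31]
BINARY_OP - → 7 - 31 = -24. Stack: [-24]
LOAD_FAST w → push 18. Stack: [-24, 18]
BINARY_OP // → -24 // 18 = -2. Stack: [-2]
STORE_FAST r → r=-2. Stack: []
LOAD_FAST w → push 18. Stack: [18]
RETURN_VALUE → return 18.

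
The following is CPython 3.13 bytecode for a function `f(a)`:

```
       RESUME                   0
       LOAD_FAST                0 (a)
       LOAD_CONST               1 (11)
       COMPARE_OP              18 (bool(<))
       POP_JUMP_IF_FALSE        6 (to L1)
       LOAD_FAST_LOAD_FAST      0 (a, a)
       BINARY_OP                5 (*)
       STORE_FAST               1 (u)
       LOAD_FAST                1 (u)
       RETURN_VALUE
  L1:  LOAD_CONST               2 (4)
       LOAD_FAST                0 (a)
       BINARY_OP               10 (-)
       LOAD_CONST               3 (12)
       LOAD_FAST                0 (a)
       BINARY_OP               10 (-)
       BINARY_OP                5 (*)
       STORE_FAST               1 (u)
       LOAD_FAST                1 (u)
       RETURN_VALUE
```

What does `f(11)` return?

-7

LOAD_FAST a → push 11. Stack: [11]
LOAD_CONST → push 11. Stack: [11, 11]
COMPARE_OP bool(<) → 11 vs 11 = False. Stack: [False]
POP_JUMP_IF_FALSE → pop False; jump. Stack: []
LOAD_CONST → push 4. Stack: [4]
LOAD_FAST a → push 11. Stack: [4, 11]
BINARY_OP - → 4 - 11 = -7. Stack: [-7]
LOAD_CONST → push 12. Stack: [-7, 12]
LOAD_FAST a → push 11. Stack: [-7, 12, 11]
BINARY_OP - → 12 - 11 = 1. Stack: [-7, 1]
BINARY_OP * → -7 * 1 = -7. Stack: [-7]
STORE_FAST u → u=-7. Stack: []
LOAD_FAST u → push -7. Stack: [-7]
RETURN_VALUE → return -7.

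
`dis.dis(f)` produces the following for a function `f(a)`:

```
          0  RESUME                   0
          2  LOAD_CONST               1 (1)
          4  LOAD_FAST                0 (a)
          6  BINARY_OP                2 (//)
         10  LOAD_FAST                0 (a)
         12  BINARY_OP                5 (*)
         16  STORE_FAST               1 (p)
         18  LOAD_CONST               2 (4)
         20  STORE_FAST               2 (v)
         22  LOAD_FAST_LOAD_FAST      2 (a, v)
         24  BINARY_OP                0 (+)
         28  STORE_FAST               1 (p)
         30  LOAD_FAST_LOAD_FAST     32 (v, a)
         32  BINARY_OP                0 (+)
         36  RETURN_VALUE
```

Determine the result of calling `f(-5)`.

-1

LOAD_CONST → push 1. Stack: [1]
LOAD_FAST a → push -5. Stack: [1, -5]
BINARY_OP // → 1 // -5 = -1. Stack: [-1]
LOAD_FAST a → push -5. Stack: [-1, -5]
BINARY_OP * → -1 * -5 = 5. Stack: [5]
STORE_FAST p → p=5. Stack: []
LOAD_CONST → push 4. Stack: [4]
STORE_FAST v → v=4. Stack: []
LOAD_FAST_LOAD_FAST a,v → push -5,4. Stack: [-5, 4]
BINARY_OP + → -5 + 4 = -1. Stack: [-1]
STORE_FAST p → p=-1. Stack: []
LOAD_FAST_LOAD_FAST v,a → push 4,-5. Stack: [4, -5]
BINARY_OP + → 4 + -5 = -1. Stack: [-1]
RETURN_VALUE → return -1.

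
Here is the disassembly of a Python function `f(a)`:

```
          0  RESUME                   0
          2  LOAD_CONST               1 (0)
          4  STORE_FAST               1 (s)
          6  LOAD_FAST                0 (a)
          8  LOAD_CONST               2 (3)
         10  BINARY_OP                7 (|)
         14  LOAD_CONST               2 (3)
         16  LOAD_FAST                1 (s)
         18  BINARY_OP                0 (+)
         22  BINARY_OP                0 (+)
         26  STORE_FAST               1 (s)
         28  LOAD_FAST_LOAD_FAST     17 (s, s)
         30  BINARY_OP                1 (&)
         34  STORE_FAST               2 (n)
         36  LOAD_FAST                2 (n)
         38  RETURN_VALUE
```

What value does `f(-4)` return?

LOAD_CONST → push 0. Stack: [0]
STORE_FAST s → s=0. Stack: []
LOAD_FAST a → push -4. Stack: [-4]
LOAD_CONST → push 3. Stack: [-4, 3]
BINARY_OP | → -4 | 3 = -1. Stack: [-1]
LOAD_CONST → push 3. Stack: [-1, 3]
LOAD_FAST s → push 0. Stack: [-1, 3, 0]
BINARY_OP + → 3 + 0 = 3. Stack: [-1, 3]
BINARY_OP + → -1 + 3 = 2. Stack: [2]
STORE_FAST s → s=2. Stack: []
LOAD_FAST_LOAD_FAST s,s → push 2,2. Stack: [2, 2]
BINARY_OP & → 2 & 2 = 2. Stack: [2]
STORE_FAST n → n=2. Stack: []
LOAD_FAST n → push 2. Stack: [2]
RETURN_VALUE → return 2.

2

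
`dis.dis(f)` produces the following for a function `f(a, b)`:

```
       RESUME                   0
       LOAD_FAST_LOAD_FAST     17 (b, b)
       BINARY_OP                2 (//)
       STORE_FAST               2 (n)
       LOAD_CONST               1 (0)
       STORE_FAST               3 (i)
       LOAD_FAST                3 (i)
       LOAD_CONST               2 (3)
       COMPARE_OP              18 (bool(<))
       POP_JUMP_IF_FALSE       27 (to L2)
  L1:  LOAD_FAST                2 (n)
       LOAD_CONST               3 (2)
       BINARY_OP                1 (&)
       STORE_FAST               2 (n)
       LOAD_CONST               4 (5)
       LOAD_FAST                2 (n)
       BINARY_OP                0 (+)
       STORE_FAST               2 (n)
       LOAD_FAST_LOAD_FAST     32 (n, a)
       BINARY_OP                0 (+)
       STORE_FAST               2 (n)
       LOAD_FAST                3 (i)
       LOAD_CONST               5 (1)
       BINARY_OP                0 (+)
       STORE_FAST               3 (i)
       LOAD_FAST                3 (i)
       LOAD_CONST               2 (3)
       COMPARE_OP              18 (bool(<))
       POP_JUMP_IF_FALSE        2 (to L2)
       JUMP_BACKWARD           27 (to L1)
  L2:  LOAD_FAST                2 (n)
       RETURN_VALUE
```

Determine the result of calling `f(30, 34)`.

LOAD_FAST_LOAD_FAST b,b → push 34,34. Stack: [34, 34]
BINARY_OP // → 34 // 34 = 1. Stack: [1]
STORE_FAST n → n=1. Stack: []
LOAD_CONST → push 0. Stack: [0]
STORE_FAST i → i=0. Stack: []
LOAD_FAST i → push 0. Stack: [0]
LOAD_CONST → push 3. Stack: [0, 3]
COMPARE_OP bool(<) → 0 vs 3 = True. Stack: [True]
POP_JUMP_IF_FALSE → pop True; no jump. Stack: []
LOAD_FAST n → push 1. Stack: [1]
LOAD_CONST → push 2. Stack: [1, 2]
BINARY_OP & → 1 & 2 = 0. Stack: [0]
STORE_FAST n → n=0. Stack: []
LOAD_CONST → push 5. Stack: [5]
LOAD_FAST n → push 0. Stack: [5, 0]
BINARY_OP + → 5 + 0 = 5. Stack: [5]
STORE_FAST n → n=5. Stack: []
LOAD_FAST_LOAD_FAST n,a → push 5,30. Stack: [5, 30]
BINARY_OP + → 5 + 30 = 35. Stack: [35]
STORE_FAST n → n=35. Stack: []
LOAD_FAST i → push 0. Stack: [0]
LOAD_CONST → push 1. Stack: [0, 1]
BINARY_OP + → 0 + 1 = 1. Stack: [1]
STORE_FAST i → i=1. Stack: []
LOAD_FAST i → push 1. Stack: [1]
LOAD_CONST → push 3. Stack: [1, 3]
COMPARE_OP bool(<) → 1 vs 3 = True. Stack: [True]
POP_JUMP_IF_FALSE → pop True; no jump. Stack: []
LOAD_FAST n → push 35. Stack: [35]
LOAD_CONST → push 2. Stack: [35, 2]
BINARY_OP & → 35 & 2 = 2. Stack: [2]
STORE_FAST n → n=2. Stack: []
LOAD_CONST → push 5. Stack: [5]
LOAD_FAST n → push 2. Stack: [5, 2]
BINARY_OP + → 5 + 2 = 7. Stack: [7]
STORE_FAST n → n=7. Stack: []
LOAD_FAST_LOAD_FAST n,a → push 7,30. Stack: [7, 30]
BINARY_OP + → 7 + 30 = 37. Stack: [37]
STORE_FAST n → n=37. Stack: []
LOAD_FAST i → push 1. Stack: [1]
LOAD_CONST → push 1. Stack: [1, 1]
BINARY_OP + → 1 + 1 = 2. Stack: [2]
STORE_FAST i → i=2. Stack: []
LOAD_FAST i → push 2. Stack: [2]
LOAD_CONST → push 3. Stack: [2, 3]
COMPARE_OP bool(<) → 2 vs 3 = True. Stack: [True]
POP_JUMP_IF_FALSE → pop True; no jump. Stack: []
LOAD_FAST n → push 37. Stack: [37]
LOAD_CONST → push 2. Stack: [37, 2]
BINARY_OP & → 37 & 2 = 0. Stack: [0]
STORE_FAST n → n=0. Stack: []
LOAD_CONST → push 5. Stack: [5]
LOAD_FAST n → push 0. Stack: [5, 0]
BINARY_OP + → 5 + 0 = 5. Stack: [5]
STORE_FAST n → n=5. Stack: []
LOAD_FAST_LOAD_FAST n,a → push 5,30. Stack: [5, 30]
BINARY_OP + → 5 + 30 = 35. Stack: [35]
STORE_FAST n → n=35. Stack: []
LOAD_FAST i → push 2. Stack: [2]
LOAD_CONST → push 1. Stack: [2, 1]
BINARY_OP + → 2 + 1 = 3. Stack: [3]
STORE_FAST i → i=3. Stack: []
LOAD_FAST i → push 3. Stack: [3]
LOAD_CONST → push 3. Stack: [3, 3]
COMPARE_OP bool(<) → 3 vs 3 = False. Stack: [False]
POP_JUMP_IF_FALSE → pop False; jump. Stack: []
LOAD_FAST n → push 35. Stack: [35]
RETURN_VALUE → return 35.

35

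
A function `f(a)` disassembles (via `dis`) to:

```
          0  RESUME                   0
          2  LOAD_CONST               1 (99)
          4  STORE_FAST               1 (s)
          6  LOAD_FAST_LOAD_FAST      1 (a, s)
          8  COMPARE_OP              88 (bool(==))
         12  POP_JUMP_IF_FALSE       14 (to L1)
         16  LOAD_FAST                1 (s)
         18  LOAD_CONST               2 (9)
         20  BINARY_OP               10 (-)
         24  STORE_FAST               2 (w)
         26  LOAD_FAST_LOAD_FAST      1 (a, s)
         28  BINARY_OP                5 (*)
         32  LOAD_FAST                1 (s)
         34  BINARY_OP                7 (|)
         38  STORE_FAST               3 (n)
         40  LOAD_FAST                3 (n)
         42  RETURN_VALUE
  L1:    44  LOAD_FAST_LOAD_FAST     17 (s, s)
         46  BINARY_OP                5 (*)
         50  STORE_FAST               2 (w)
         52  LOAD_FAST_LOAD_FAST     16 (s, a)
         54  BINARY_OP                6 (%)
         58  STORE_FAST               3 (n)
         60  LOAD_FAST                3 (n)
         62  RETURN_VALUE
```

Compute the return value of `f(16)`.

LOAD_CONST → push 99. Stack: [99]
STORE_FAST s → s=99. Stack: []
LOAD_FAST_LOAD_FAST a,s → push 16,99. Stack: [16, 99]
COMPARE_OP bool(==) → 16 vs 99 = False. Stack: [False]
POP_JUMP_IF_FALSE → pop False; jump. Stack: []
LOAD_FAST_LOAD_FAST s,s → push 99,99. Stack: [99, 99]
BINARY_OP * → 99 * 99 = 9801. Stack: [9801]
STORE_FAST w → w=9801. Stack: []
LOAD_FAST_LOAD_FAST s,a → push 99,16. Stack: [99, 16]
BINARY_OP % → 99 % 16 = 3. Stack: [3]
STORE_FAST n → n=3. Stack: []
LOAD_FAST n → push 3. Stack: [3]
RETURN_VALUE → return 3.

3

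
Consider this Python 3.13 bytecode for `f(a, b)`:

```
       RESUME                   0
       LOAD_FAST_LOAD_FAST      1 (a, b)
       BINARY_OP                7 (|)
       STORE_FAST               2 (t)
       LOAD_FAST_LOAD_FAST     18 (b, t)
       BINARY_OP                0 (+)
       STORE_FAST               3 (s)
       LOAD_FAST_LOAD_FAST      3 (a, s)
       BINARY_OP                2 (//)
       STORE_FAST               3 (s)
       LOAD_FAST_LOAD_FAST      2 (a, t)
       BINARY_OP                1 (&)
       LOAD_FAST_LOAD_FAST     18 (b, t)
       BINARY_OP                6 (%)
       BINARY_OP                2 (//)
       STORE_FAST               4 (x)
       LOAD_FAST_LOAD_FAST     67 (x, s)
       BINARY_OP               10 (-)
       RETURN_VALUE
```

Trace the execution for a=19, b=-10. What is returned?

-18

LOAD_FAST_LOAD_FAST a,b → push 19,-10. Stack: [19, -10]
BINARY_OP | → 19 | -10 = -9. Stack: [-9]
STORE_FAST t → t=-9. Stack: []
LOAD_FAST_LOAD_FAST b,t → push -10,-9. Stack: [-10, -9]
BINARY_OP + → -10 + -9 = -19. Stack: [-19]
STORE_FAST s → s=-19. Stack: []
LOAD_FAST_LOAD_FAST a,s → push 19,-19. Stack: [19, -19]
BINARY_OP // → 19 // -19 = -1. Stack: [-1]
STORE_FAST s → s=-1. Stack: []
LOAD_FAST_LOAD_FAST a,t → push 19,-9. Stack: [19, -9]
BINARY_OP & → 19 & -9 = 19. Stack: [19]
LOAD_FAST_LOAD_FAST b,t → push -10,-9. Stack: [19, -10, -9]
BINARY_OP % → -10 % -9 = -1. Stack: [19, -1]
BINARY_OP // → 19 // -1 = -19. Stack: [-19]
STORE_FAST x → x=-19. Stack: []
LOAD_FAST_LOAD_FAST x,s → push -19,-1. Stack: [-19, -1]
BINARY_OP - → -19 - -1 = -18. Stack: [-18]
RETURN_VALUE → return -18.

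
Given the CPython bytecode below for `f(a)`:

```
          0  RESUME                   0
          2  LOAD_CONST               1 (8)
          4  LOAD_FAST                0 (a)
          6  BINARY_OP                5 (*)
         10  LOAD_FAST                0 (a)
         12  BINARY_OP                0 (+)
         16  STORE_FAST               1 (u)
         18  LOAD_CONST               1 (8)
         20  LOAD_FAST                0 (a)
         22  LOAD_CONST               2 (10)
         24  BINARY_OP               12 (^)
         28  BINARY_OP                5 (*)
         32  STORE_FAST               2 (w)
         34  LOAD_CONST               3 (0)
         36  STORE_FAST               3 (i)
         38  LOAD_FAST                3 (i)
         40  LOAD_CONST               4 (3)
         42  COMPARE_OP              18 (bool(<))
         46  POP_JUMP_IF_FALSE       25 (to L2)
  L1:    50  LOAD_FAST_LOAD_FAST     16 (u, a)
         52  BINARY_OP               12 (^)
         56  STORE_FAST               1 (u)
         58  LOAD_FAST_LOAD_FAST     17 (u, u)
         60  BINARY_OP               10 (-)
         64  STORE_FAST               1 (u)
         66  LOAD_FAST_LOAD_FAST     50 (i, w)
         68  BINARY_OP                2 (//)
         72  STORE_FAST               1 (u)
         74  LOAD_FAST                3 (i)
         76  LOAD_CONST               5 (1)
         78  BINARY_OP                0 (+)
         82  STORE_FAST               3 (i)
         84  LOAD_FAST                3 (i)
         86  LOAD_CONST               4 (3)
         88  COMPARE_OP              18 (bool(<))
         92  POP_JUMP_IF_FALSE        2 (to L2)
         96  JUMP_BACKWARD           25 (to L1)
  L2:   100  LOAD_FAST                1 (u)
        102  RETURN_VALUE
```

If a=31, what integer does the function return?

LOAD_CONST → push 8
LOAD_FAST a → push 31
BINARY_OP * → 8 * 31 = 248
LOAD_FAST a → push 31
BINARY_OP + → 248 + 31 = 279
STORE_FAST u → u=279
LOAD_CONST → push 8
LOAD_FAST a → push 31
LOAD_CONST → push 10
BINARY_OP ^ → 31 ^ 10 = 21
BINARY_OP * → 8 * 21 = 168
STORE_FAST w → w=168
LOAD_CONST → push 0
STORE_FAST i → i=0
LOAD_FAST i → push 0
LOAD_CONST → push 3
COMPARE_OP bool(<) → 0 vs 3 = True
POP_JUMP_IF_FALSE → pop True; no jump
LOAD_FAST_LOAD_FAST u,a → push 279,31
BINARY_OP ^ → 279 ^ 31 = 264
STORE_FAST u → u=264
LOAD_FAST_LOAD_FAST u,u → push 264,264
BINARY_OP - → 264 - 264 = 0
STORE_FAST u → u=0
LOAD_FAST_LOAD_FAST i,w → push 0,168
BINARY_OP // → 0 // 168 = 0
STORE_FAST u → u=0
LOAD_FAST i → push 0
LOAD_CONST → push 1
BINARY_OP + → 0 + 1 = 1
STORE_FAST i → i=1
LOAD_FAST i → push 1
LOAD_CONST → push 3
COMPARE_OP bool(<) → 1 vs 3 = True
POP_JUMP_IF_FALSE → pop True; no jump
LOAD_FAST_LOAD_FAST u,a → push 0,31
BINARY_OP ^ → 0 ^ 31 = 31
STORE_FAST u → u=31
LOAD_FAST_LOAD_FAST u,u → push 31,31
BINARY_OP - → 31 - 31 = 0
STORE_FAST u → u=0
LOAD_FAST_LOAD_FAST i,w → push 1,168
BINARY_OP // → 1 // 168 = 0
STORE_FAST u → u=0
LOAD_FAST i → push 1
LOAD_CONST → push 1
BINARY_OP + → 1 + 1 = 2
STORE_FAST i → i=2
LOAD_FAST i → push 2
LOAD_CONST → push 3
COMPARE_OP bool(<) → 2 vs 3 = True
POP_JUMP_IF_FALSE → pop True; no jump
LOAD_FAST_LOAD_FAST u,a → push 0,31
BINARY_OP ^ → 0 ^ 31 = 31
STORE_FAST u → u=31
LOAD_FAST_LOAD_FAST u,u → push 31,31
BINARY_OP - → 31 - 31 = 0
STORE_FAST u → u=0
LOAD_FAST_LOAD_FAST i,w → push 2,168
BINARY_OP // → 2 // 168 = 0
STORE_FAST u → u=0
LOAD_FAST i → push 2
LOAD_CONST → push 1
BINARY_OP + → 2 + 1 = 3
STORE_FAST i → i=3
LOAD_FAST i → push 3
LOAD_CONST → push 3
COMPARE_OP bool(<) → 3 vs 3 = False
POP_JUMP_IF_FALSE → pop False; jump
LOAD_FAST u → push 0
RETURN_VALUE → return 0.

0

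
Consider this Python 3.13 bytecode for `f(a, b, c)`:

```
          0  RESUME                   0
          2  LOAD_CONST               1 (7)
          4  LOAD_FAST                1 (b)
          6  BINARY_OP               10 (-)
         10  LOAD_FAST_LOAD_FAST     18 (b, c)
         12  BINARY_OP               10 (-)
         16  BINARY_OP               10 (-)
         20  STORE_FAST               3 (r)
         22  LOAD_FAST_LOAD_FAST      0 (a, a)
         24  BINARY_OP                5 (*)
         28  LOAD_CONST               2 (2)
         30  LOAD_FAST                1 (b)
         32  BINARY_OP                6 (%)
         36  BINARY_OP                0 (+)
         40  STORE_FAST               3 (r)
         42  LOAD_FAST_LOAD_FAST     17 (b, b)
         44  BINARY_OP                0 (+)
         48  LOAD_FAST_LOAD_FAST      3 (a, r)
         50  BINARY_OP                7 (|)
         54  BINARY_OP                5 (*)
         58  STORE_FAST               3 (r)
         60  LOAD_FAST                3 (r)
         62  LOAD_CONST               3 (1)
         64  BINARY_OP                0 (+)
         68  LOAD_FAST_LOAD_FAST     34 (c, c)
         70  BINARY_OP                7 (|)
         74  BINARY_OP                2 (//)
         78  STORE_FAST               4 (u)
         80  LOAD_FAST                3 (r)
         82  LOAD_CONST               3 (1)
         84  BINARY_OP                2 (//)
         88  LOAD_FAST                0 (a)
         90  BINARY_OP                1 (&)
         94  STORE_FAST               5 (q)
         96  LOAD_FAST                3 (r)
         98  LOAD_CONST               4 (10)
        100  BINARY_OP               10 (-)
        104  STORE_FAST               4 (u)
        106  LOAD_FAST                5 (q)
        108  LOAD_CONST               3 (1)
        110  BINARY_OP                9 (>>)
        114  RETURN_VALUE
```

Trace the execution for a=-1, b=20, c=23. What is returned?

LOAD_CONST → push 7. Stack: [7]
LOAD_FAST b → push 20. Stack: [7, 20]
BINARY_OP - → 7 - 20 = -13. Stack: [-13]
LOAD_FAST_LOAD_FAST b,c → push 20,23. Stack: [-13, 20, 23]
BINARY_OP - → 20 - 23 = -3. Stack: [-13, -3]
BINARY_OP - → -13 - -3 = -10. Stack: [-10]
STORE_FAST r → r=-10. Stack: []
LOAD_FAST_LOAD_FAST a,a → push -1,-1. Stack: [-1, -1]
BINARY_OP * → -1 * -1 = 1. Stack: [1]
LOAD_CONST → push 2. Stack: [1, 2]
LOAD_FAST b → push 20. Stack: [1, 2, 20]
BINARY_OP % → 2 % 20 = 2. Stack: [1, 2]
BINARY_OP + → 1 + 2 = 3. Stack: [3]
STORE_FAST r → r=3. Stack: []
LOAD_FAST_LOAD_FAST b,b → push 20,20. Stack: [20, 20]
BINARY_OP + → 20 + 20 = 40. Stack: [40]
LOAD_FAST_LOAD_FAST a,r → push -1,3. Stack: [40, -1, 3]
BINARY_OP | → -1 | 3 = -1. Stack: [40, -1]
BINARY_OP * → 40 * -1 = -40. Stack: [-40]
STORE_FAST r → r=-40. Stack: []
LOAD_FAST r → push -40. Stack: [-40]
LOAD_CONST → push 1. Stack: [-40, 1]
BINARY_OP + → -40 + 1 = -39. Stack: [-39]
LOAD_FAST_LOAD_FAST c,c → push 23,23. Stack: [-39, 23, 23]
BINARY_OP | → 23 | 23 = 23. Stack: [-39, 23]
BINARY_OP // → -39 // 23 = -2. Stack: [-2]
STORE_FAST u → u=-2. Stack: []
LOAD_FAST r → push -40. Stack: [-40]
LOAD_CONST → push 1. Stack: [-40, 1]
BINARY_OP // → -40 // 1 = -40. Stack: [-40]
LOAD_FAST a → push -1. Stack: [-40, -1]
BINARY_OP & → -40 & -1 = -40. Stack: [-40]
STORE_FAST q → q=-40. Stack: []
LOAD_FAST r → push -40. Stack: [-40]
LOAD_CONST → push 10. Stack: [-40, 10]
BINARY_OP - → -40 - 10 = -50. Stack: [-50]
STORE_FAST u → u=-50. Stack: []
LOAD_FAST q → push -40. Stack: [-40]
LOAD_CONST → push 1. Stack: [-40, 1]
BINARY_OP >> → -40 >> 1 = -20. Stack: [-20]
RETURN_VALUE → return -20.

-20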